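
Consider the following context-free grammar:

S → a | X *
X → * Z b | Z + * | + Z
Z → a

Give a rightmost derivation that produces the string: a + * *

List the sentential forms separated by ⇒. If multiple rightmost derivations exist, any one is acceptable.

S ⇒ X * ⇒ Z + * * ⇒ a + * *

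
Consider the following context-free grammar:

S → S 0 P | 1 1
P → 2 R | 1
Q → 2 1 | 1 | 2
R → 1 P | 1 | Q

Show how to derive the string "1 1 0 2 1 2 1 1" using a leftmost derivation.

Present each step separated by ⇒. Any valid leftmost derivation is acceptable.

S ⇒ S 0 P ⇒ 1 1 0 P ⇒ 1 1 0 2 R ⇒ 1 1 0 2 1 P ⇒ 1 1 0 2 1 2 R ⇒ 1 1 0 2 1 2 1 P ⇒ 1 1 0 2 1 2 1 1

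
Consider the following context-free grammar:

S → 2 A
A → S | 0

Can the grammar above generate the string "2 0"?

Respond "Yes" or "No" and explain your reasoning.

Yes - a valid derivation exists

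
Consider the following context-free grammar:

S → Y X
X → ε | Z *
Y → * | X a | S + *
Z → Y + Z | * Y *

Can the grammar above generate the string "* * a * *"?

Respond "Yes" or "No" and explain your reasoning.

Yes - a valid derivation exists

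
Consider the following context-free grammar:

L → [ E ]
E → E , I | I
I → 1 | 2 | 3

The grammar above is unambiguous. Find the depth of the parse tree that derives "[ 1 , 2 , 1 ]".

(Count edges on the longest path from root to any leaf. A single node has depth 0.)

5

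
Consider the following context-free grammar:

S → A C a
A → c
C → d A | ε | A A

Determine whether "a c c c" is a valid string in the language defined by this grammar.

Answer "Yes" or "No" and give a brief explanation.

No - no valid derivation exists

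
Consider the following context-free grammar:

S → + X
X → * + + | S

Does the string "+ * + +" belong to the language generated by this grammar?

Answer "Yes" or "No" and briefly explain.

Yes - a valid derivation exists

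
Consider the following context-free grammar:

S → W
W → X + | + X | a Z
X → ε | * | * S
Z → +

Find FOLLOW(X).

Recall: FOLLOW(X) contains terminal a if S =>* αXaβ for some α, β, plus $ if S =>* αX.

We compute FOLLOW(X) using the standard algorithm.
FOLLOW(S) starts with {$}.
FIRST(S) = {*, +, a}
FIRST(W) = {*, +, a}
FIRST(X) = {*, ε}
FIRST(Z) = {+}
FOLLOW(S) = {$, +}
FOLLOW(W) = {$, +}
FOLLOW(X) = {$, +}
FOLLOW(Z) = {$, +}
Therefore, FOLLOW(X) = {$, +}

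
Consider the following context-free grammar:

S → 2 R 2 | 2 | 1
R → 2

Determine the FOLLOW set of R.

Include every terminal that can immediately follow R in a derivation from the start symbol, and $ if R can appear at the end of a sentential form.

We compute FOLLOW(R) using the standard algorithm.
FOLLOW(S) starts with {$}.
FIRST(R) = {2}
FIRST(S) = {1, 2}
FOLLOW(R) = {2}
FOLLOW(S) = {$}
Therefore, FOLLOW(R) = {2}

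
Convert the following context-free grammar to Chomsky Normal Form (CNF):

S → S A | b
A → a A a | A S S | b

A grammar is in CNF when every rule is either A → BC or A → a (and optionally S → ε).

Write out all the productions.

S → b; TA → a; A → b; S → S A; A → TA X0; X0 → A TA; A → A X1; X1 → S S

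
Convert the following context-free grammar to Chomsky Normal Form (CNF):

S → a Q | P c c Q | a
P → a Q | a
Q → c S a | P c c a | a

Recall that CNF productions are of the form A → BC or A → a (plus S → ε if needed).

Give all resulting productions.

TA → a; TC → c; S → a; P → a; Q → a; S → TA Q; S → P X0; X0 → TC X1; X1 → TC Q; P → TA Q; Q → TC X2; X2 → S TA; Q → P X3; X3 → TC X4; X4 → TC TA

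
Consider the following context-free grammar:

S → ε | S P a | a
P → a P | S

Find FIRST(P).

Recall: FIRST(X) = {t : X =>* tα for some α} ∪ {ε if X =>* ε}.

We compute FIRST(P) using the standard algorithm.
FIRST(P) = {a, ε}
FIRST(S) = {a, ε}
Therefore, FIRST(P) = {a, ε}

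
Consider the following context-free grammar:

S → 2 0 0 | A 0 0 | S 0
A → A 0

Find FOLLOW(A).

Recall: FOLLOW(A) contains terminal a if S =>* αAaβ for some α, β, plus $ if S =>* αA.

We compute FOLLOW(A) using the standard algorithm.
FOLLOW(S) starts with {$}.
FIRST(A) = {}
FIRST(S) = {2}
FOLLOW(A) = {0}
FOLLOW(S) = {$, 0}
Therefore, FOLLOW(A) = {0}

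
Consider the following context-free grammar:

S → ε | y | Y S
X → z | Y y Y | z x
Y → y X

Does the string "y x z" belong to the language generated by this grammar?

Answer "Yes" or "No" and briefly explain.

No - no valid derivation exists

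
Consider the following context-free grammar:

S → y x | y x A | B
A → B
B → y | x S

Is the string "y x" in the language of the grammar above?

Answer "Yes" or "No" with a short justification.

Yes - a valid derivation exists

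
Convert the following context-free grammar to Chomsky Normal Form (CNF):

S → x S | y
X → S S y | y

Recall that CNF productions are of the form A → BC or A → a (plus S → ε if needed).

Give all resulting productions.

TX → x; S → y; TY → y; X → y; S → TX S; X → S X0; X0 → S TY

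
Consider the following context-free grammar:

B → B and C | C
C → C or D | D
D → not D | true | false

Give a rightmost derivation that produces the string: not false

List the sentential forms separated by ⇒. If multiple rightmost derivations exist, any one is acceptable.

B ⇒ C ⇒ D ⇒ not D ⇒ not false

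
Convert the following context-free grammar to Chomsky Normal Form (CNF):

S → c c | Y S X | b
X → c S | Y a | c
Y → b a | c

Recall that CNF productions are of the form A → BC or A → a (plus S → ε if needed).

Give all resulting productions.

TC → c; S → b; TA → a; X → c; TB → b; Y → c; S → TC TC; S → Y X0; X0 → S X; X → TC S; X → Y TA; Y → TB TA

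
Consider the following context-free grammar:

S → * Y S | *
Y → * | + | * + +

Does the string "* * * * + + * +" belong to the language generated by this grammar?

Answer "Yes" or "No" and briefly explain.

No - no valid derivation exists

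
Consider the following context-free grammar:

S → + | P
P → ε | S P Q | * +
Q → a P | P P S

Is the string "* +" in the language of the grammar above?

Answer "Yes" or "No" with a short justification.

Yes - a valid derivation exists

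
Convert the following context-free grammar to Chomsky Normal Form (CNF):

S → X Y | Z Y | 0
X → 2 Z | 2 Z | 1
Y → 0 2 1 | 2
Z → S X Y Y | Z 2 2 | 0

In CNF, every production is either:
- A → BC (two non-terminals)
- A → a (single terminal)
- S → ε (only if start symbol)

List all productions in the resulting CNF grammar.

S → 0; T2 → 2; X → 1; T0 → 0; T1 → 1; Y → 2; Z → 0; S → X Y; S → Z Y; X → T2 Z; X → T2 Z; Y → T0 X0; X0 → T2 T1; Z → S X1; X1 → X X2; X2 → Y Y; Z → Z X3; X3 → T2 T2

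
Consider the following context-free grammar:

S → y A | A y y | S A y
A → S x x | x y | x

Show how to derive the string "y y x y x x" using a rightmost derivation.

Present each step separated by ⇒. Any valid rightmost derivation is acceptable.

S ⇒ y A ⇒ y S x x ⇒ y y A x x ⇒ y y x y x x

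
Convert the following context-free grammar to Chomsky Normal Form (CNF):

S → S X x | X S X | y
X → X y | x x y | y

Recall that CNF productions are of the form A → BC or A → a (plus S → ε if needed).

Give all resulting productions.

TX → x; S → y; TY → y; X → y; S → S X0; X0 → X TX; S → X X1; X1 → S X; X → X TY; X → TX X2; X2 → TX TY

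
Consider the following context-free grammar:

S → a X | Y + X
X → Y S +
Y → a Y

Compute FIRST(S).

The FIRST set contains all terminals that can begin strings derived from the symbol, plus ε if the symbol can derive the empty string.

We compute FIRST(S) using the standard algorithm.
FIRST(S) = {a}
FIRST(X) = {a}
FIRST(Y) = {a}
Therefore, FIRST(S) = {a}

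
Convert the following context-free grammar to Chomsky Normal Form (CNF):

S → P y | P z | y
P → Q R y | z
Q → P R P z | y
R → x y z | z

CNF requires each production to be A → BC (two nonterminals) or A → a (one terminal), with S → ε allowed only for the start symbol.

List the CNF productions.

TY → y; TZ → z; S → y; P → z; Q → y; TX → x; R → z; S → P TY; S → P TZ; P → Q X0; X0 → R TY; Q → P X1; X1 → R X2; X2 → P TZ; R → TX X3; X3 → TY TZ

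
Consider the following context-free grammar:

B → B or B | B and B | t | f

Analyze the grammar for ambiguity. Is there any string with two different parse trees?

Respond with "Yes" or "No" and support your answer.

Yes - the string 't or f or f or f' has two distinct parse trees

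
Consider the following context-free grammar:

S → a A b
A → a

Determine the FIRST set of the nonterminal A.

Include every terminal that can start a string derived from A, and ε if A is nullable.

We compute FIRST(A) using the standard algorithm.
FIRST(A) = {a}
FIRST(S) = {a}
Therefore, FIRST(A) = {a}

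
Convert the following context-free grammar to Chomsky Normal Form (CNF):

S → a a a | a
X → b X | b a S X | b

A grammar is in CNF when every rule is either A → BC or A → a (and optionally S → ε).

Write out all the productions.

TA → a; S → a; TB → b; X → b; S → TA X0; X0 → TA TA; X → TB X; X → TB X1; X1 → TA X2; X2 → S X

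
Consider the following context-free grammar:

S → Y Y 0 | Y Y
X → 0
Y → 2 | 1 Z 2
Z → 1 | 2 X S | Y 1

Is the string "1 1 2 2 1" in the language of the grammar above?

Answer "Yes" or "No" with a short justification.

No - no valid derivation exists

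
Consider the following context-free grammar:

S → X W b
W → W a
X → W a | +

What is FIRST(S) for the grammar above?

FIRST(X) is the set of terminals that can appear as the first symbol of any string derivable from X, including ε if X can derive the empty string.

We compute FIRST(S) using the standard algorithm.
FIRST(S) = {+}
FIRST(W) = {}
FIRST(X) = {+}
Therefore, FIRST(S) = {+}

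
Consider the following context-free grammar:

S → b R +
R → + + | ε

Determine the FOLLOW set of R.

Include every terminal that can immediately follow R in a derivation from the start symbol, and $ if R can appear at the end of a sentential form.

We compute FOLLOW(R) using the standard algorithm.
FOLLOW(S) starts with {$}.
FIRST(R) = {+, ε}
FIRST(S) = {b}
FOLLOW(R) = {+}
FOLLOW(S) = {$}
Therefore, FOLLOW(R) = {+}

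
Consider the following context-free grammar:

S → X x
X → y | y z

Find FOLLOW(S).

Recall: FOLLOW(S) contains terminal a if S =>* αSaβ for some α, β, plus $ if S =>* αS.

We compute FOLLOW(S) using the standard algorithm.
FOLLOW(S) starts with {$}.
FIRST(S) = {y}
FIRST(X) = {y}
FOLLOW(S) = {$}
FOLLOW(X) = {x}
Therefore, FOLLOW(S) = {$}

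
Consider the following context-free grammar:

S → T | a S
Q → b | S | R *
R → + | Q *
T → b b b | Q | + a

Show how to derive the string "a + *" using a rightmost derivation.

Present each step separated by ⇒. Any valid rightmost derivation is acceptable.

S ⇒ a S ⇒ a T ⇒ a Q ⇒ a R * ⇒ a + *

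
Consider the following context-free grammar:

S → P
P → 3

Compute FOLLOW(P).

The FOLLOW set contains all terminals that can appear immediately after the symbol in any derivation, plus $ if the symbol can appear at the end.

We compute FOLLOW(P) using the standard algorithm.
FOLLOW(S) starts with {$}.
FIRST(P) = {3}
FIRST(S) = {3}
FOLLOW(P) = {$}
FOLLOW(S) = {$}
Therefore, FOLLOW(P) = {$}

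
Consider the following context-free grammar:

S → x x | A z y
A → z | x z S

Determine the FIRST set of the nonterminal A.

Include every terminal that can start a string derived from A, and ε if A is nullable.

We compute FIRST(A) using the standard algorithm.
FIRST(A) = {x, z}
FIRST(S) = {x, z}
Therefore, FIRST(A) = {x, z}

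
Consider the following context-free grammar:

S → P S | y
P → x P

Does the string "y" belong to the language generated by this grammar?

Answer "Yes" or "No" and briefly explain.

Yes - a valid derivation exists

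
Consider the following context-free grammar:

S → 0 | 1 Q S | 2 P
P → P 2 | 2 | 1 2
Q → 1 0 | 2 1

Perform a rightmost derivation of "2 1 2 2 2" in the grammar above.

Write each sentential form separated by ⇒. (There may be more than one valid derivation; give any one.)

S ⇒ 2 P ⇒ 2 P 2 ⇒ 2 P 2 2 ⇒ 2 1 2 2 2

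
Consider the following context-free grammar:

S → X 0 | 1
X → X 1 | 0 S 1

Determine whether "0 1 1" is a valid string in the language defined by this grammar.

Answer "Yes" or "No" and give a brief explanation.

No - no valid derivation exists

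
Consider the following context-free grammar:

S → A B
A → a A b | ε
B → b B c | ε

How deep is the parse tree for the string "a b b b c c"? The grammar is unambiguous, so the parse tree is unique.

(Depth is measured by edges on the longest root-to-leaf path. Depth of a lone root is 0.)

4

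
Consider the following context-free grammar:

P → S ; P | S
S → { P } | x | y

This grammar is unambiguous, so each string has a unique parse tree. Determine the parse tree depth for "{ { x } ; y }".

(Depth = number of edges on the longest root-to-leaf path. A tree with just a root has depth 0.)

6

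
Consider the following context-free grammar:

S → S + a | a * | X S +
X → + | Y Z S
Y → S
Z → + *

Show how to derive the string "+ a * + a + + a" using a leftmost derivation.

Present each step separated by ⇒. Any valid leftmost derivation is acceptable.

S ⇒ S + a ⇒ X S + + a ⇒ + S + + a ⇒ + S + a + + a ⇒ + a * + a + + a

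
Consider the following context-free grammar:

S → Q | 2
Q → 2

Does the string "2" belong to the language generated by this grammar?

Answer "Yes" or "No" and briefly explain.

Yes - a valid derivation exists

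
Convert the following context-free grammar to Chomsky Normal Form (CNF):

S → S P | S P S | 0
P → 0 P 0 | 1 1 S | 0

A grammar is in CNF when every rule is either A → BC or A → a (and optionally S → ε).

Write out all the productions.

S → 0; T0 → 0; T1 → 1; P → 0; S → S P; S → S X0; X0 → P S; P → T0 X1; X1 → P T0; P → T1 X2; X2 → T1 S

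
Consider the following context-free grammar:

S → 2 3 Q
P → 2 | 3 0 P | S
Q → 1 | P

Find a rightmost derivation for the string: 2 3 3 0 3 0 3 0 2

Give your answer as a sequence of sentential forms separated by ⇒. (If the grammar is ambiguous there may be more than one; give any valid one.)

S ⇒ 2 3 Q ⇒ 2 3 P ⇒ 2 3 3 0 P ⇒ 2 3 3 0 3 0 P ⇒ 2 3 3 0 3 0 3 0 P ⇒ 2 3 3 0 3 0 3 0 2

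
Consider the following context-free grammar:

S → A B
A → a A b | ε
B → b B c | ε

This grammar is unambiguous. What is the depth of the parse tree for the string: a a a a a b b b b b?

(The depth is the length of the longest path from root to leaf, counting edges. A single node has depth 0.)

7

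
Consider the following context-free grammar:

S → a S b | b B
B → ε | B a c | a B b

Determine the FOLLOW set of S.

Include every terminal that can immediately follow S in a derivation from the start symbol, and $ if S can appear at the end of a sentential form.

We compute FOLLOW(S) using the standard algorithm.
FOLLOW(S) starts with {$}.
FIRST(B) = {a, ε}
FIRST(S) = {a, b}
FOLLOW(B) = {$, a, b}
FOLLOW(S) = {$, b}
Therefore, FOLLOW(S) = {$, b}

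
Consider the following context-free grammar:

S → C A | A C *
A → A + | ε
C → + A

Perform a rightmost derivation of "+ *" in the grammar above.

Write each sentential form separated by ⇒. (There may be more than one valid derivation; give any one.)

S ⇒ A C * ⇒ A + A * ⇒ A + * ⇒ + *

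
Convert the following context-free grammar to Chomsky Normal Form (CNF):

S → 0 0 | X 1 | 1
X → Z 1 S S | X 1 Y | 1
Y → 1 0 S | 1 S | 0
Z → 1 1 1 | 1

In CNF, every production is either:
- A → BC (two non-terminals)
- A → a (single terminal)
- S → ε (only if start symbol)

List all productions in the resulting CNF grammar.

T0 → 0; T1 → 1; S → 1; X → 1; Y → 0; Z → 1; S → T0 T0; S → X T1; X → Z X0; X0 → T1 X1; X1 → S S; X → X X2; X2 → T1 Y; Y → T1 X3; X3 → T0 S; Y → T1 S; Z → T1 X4; X4 → T1 T1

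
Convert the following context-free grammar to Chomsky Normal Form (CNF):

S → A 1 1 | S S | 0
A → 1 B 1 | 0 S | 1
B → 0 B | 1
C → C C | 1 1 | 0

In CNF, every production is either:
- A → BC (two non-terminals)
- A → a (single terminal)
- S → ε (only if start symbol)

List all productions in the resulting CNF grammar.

T1 → 1; S → 0; T0 → 0; A → 1; B → 1; C → 0; S → A X0; X0 → T1 T1; S → S S; A → T1 X1; X1 → B T1; A → T0 S; B → T0 B; C → C C; C → T1 T1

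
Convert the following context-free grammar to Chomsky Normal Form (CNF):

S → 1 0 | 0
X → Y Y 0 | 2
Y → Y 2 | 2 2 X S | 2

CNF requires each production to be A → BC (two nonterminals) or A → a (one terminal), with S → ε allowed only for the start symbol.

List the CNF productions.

T1 → 1; T0 → 0; S → 0; X → 2; T2 → 2; Y → 2; S → T1 T0; X → Y X0; X0 → Y T0; Y → Y T2; Y → T2 X1; X1 → T2 X2; X2 → X S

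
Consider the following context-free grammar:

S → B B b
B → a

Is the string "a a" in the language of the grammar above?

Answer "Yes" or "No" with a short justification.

No - no valid derivation exists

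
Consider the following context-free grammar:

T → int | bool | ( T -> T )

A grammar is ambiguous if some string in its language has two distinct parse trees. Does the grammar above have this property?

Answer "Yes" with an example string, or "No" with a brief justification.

No - the grammar is unambiguous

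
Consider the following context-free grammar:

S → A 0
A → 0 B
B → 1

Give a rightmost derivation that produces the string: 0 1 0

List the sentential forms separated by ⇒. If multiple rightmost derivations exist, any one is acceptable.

S ⇒ A 0 ⇒ 0 B 0 ⇒ 0 1 0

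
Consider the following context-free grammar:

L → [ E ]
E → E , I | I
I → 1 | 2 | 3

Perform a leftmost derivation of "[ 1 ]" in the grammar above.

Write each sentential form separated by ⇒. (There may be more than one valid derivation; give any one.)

L ⇒ [ E ] ⇒ [ I ] ⇒ [ 1 ]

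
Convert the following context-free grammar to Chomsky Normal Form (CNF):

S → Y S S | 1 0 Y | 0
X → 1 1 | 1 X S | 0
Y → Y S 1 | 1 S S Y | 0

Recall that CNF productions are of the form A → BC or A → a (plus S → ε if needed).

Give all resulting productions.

T1 → 1; T0 → 0; S → 0; X → 0; Y → 0; S → Y X0; X0 → S S; S → T1 X1; X1 → T0 Y; X → T1 T1; X → T1 X2; X2 → X S; Y → Y X3; X3 → S T1; Y → T1 X4; X4 → S X5; X5 → S Y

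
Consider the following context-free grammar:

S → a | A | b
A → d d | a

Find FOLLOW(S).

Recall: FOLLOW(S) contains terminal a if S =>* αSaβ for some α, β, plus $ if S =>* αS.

We compute FOLLOW(S) using the standard algorithm.
FOLLOW(S) starts with {$}.
FIRST(A) = {a, d}
FIRST(S) = {a, b, d}
FOLLOW(A) = {$}
FOLLOW(S) = {$}
Therefore, FOLLOW(S) = {$}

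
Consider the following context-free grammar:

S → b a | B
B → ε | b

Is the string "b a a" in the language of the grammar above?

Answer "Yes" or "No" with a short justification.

No - no valid derivation exists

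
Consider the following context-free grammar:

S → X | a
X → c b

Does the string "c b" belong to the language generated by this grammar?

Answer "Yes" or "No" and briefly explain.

Yes - a valid derivation exists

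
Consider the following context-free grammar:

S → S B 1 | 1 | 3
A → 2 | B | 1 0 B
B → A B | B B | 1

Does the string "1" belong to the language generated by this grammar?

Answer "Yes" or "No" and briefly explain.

Yes - a valid derivation exists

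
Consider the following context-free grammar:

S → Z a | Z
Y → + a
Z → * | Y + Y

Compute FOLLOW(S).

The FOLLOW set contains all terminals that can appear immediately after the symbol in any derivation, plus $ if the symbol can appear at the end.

We compute FOLLOW(S) using the standard algorithm.
FOLLOW(S) starts with {$}.
FIRST(S) = {*, +}
FIRST(Y) = {+}
FIRST(Z) = {*, +}
FOLLOW(S) = {$}
FOLLOW(Y) = {$, +, a}
FOLLOW(Z) = {$, a}
Therefore, FOLLOW(S) = {$}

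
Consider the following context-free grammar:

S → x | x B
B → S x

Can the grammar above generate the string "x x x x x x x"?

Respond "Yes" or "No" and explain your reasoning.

Yes - a valid derivation exists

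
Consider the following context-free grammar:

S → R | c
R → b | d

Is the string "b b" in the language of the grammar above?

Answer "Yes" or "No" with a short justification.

No - no valid derivation exists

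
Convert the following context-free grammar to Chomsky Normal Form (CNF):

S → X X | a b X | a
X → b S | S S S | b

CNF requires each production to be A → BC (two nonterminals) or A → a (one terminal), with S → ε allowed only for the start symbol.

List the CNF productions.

TA → a; TB → b; S → a; X → b; S → X X; S → TA X0; X0 → TB X; X → TB S; X → S X1; X1 → S S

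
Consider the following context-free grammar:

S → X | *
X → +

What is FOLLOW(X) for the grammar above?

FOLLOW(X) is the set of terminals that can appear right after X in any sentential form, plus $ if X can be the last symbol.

We compute FOLLOW(X) using the standard algorithm.
FOLLOW(S) starts with {$}.
FIRST(S) = {*, +}
FIRST(X) = {+}
FOLLOW(S) = {$}
FOLLOW(X) = {$}
Therefore, FOLLOW(X) = {$}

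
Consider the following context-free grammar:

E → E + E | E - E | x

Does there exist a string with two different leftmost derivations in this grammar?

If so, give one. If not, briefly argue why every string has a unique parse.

Yes - the string 'x - x + x + x - x' has two distinct leftmost derivations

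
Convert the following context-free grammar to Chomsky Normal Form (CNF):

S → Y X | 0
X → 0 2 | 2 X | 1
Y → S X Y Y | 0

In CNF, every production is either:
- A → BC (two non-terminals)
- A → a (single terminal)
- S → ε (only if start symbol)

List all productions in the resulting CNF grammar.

S → 0; T0 → 0; T2 → 2; X → 1; Y → 0; S → Y X; X → T0 T2; X → T2 X; Y → S X0; X0 → X X1; X1 → Y Y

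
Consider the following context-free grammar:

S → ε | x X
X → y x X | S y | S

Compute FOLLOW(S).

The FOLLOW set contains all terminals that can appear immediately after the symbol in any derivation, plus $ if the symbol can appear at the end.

We compute FOLLOW(S) using the standard algorithm.
FOLLOW(S) starts with {$}.
FIRST(S) = {x, ε}
FIRST(X) = {x, y, ε}
FOLLOW(S) = {$, y}
FOLLOW(X) = {$, y}
Therefore, FOLLOW(S) = {$, y}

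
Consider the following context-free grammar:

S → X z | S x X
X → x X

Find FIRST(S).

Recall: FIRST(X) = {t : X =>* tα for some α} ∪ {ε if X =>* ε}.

We compute FIRST(S) using the standard algorithm.
FIRST(S) = {x}
FIRST(X) = {x}
Therefore, FIRST(S) = {x}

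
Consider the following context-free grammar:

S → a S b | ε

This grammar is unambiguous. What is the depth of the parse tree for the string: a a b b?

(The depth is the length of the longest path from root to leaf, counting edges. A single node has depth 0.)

3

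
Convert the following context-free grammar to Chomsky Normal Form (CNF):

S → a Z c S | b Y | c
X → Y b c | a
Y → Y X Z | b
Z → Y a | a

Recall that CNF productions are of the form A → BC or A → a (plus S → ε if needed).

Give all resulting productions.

TA → a; TC → c; TB → b; S → c; X → a; Y → b; Z → a; S → TA X0; X0 → Z X1; X1 → TC S; S → TB Y; X → Y X2; X2 → TB TC; Y → Y X3; X3 → X Z; Z → Y TA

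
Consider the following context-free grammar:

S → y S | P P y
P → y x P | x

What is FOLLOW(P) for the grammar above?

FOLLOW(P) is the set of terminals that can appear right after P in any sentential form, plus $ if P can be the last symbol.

We compute FOLLOW(P) using the standard algorithm.
FOLLOW(S) starts with {$}.
FIRST(P) = {x, y}
FIRST(S) = {x, y}
FOLLOW(P) = {x, y}
FOLLOW(S) = {$}
Therefore, FOLLOW(P) = {x, y}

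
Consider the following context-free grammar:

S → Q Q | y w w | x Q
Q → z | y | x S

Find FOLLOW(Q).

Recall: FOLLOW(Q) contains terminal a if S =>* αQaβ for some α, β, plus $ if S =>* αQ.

We compute FOLLOW(Q) using the standard algorithm.
FOLLOW(S) starts with {$}.
FIRST(Q) = {x, y, z}
FIRST(S) = {x, y, z}
FOLLOW(Q) = {$, x, y, z}
FOLLOW(S) = {$, x, y, z}
Therefore, FOLLOW(Q) = {$, x, y, z}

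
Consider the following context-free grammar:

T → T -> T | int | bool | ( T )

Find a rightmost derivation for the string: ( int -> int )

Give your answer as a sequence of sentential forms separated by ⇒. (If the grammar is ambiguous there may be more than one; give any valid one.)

T ⇒ ( T ) ⇒ ( T -> T ) ⇒ ( T -> int ) ⇒ ( int -> int )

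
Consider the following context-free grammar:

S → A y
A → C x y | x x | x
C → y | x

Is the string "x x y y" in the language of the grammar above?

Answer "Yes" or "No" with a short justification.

Yes - a valid derivation exists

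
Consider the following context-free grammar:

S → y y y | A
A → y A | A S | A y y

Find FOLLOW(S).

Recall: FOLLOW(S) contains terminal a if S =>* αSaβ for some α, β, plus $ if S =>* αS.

We compute FOLLOW(S) using the standard algorithm.
FOLLOW(S) starts with {$}.
FIRST(A) = {y}
FIRST(S) = {y}
FOLLOW(A) = {$, y}
FOLLOW(S) = {$, y}
Therefore, FOLLOW(S) = {$, y}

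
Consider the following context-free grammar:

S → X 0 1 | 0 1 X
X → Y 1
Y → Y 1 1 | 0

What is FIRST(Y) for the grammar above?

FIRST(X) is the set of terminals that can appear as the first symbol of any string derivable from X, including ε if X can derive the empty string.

We compute FIRST(Y) using the standard algorithm.
FIRST(S) = {0}
FIRST(X) = {0}
FIRST(Y) = {0}
Therefore, FIRST(Y) = {0}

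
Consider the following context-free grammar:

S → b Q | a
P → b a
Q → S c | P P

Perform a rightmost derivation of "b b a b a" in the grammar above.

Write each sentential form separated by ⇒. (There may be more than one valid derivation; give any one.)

S ⇒ b Q ⇒ b P P ⇒ b P b a ⇒ b b a b a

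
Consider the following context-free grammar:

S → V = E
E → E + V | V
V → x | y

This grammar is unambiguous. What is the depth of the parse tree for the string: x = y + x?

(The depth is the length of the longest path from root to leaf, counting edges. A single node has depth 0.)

4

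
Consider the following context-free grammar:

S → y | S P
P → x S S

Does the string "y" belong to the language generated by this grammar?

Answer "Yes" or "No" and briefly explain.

Yes - a valid derivation exists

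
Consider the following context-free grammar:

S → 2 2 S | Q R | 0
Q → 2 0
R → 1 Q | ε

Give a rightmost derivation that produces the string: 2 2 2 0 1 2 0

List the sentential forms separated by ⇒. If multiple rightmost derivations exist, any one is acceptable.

S ⇒ 2 2 S ⇒ 2 2 Q R ⇒ 2 2 Q 1 Q ⇒ 2 2 Q 1 2 0 ⇒ 2 2 2 0 1 2 0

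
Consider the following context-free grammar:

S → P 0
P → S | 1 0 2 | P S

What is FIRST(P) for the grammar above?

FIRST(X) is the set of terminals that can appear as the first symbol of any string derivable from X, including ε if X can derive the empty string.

We compute FIRST(P) using the standard algorithm.
FIRST(P) = {1}
FIRST(S) = {1}
Therefore, FIRST(P) = {1}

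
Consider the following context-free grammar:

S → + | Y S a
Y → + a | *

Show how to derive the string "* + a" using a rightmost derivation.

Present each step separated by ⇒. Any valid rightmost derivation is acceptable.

S ⇒ Y S a ⇒ Y + a ⇒ * + a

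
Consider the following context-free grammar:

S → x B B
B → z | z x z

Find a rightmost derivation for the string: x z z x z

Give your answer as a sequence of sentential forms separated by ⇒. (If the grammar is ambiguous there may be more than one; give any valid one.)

S ⇒ x B B ⇒ x B z x z ⇒ x z z x z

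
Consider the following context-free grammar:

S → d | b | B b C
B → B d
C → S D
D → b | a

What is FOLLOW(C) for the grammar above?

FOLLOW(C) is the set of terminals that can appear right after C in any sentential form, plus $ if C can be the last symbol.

We compute FOLLOW(C) using the standard algorithm.
FOLLOW(S) starts with {$}.
FIRST(B) = {}
FIRST(C) = {b, d}
FIRST(D) = {a, b}
FIRST(S) = {b, d}
FOLLOW(B) = {b, d}
FOLLOW(C) = {$, a, b}
FOLLOW(D) = {$, a, b}
FOLLOW(S) = {$, a, b}
Therefore, FOLLOW(C) = {$, a, b}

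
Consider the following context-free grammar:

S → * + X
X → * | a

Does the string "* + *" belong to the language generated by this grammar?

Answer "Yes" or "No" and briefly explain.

Yes - a valid derivation exists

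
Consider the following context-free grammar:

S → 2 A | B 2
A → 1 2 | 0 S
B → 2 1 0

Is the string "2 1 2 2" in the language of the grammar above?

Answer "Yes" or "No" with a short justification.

No - no valid derivation exists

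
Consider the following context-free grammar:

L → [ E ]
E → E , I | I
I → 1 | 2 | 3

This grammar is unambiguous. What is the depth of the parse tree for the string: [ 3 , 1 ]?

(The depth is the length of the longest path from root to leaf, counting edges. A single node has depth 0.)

4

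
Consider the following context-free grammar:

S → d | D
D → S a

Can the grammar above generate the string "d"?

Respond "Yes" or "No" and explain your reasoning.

Yes - a valid derivation exists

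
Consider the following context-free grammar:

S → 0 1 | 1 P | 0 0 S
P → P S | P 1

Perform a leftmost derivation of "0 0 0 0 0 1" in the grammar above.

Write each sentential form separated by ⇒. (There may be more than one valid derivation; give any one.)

S ⇒ 0 0 S ⇒ 0 0 0 0 S ⇒ 0 0 0 0 0 1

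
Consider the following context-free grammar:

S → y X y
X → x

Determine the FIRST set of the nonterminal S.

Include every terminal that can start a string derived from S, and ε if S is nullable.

We compute FIRST(S) using the standard algorithm.
FIRST(S) = {y}
FIRST(X) = {x}
Therefore, FIRST(S) = {y}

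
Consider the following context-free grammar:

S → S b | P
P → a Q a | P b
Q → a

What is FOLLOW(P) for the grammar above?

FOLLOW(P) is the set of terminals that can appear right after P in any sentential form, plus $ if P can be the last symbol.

We compute FOLLOW(P) using the standard algorithm.
FOLLOW(S) starts with {$}.
FIRST(P) = {a}
FIRST(Q) = {a}
FIRST(S) = {a}
FOLLOW(P) = {$, b}
FOLLOW(Q) = {a}
FOLLOW(S) = {$, b}
Therefore, FOLLOW(P) = {$, b}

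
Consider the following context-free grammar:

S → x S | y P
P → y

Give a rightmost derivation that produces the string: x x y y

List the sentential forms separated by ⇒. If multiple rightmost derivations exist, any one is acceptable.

S ⇒ x S ⇒ x x S ⇒ x x y P ⇒ x x y y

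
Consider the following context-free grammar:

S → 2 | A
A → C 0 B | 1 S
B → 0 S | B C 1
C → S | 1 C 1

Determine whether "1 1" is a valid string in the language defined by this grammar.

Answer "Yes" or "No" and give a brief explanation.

No - no valid derivation exists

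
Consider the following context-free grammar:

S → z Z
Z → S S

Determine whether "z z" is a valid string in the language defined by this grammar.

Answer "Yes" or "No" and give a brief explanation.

No - no valid derivation exists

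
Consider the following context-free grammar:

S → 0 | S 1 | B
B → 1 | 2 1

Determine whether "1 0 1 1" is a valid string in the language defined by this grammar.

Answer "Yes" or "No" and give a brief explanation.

No - no valid derivation exists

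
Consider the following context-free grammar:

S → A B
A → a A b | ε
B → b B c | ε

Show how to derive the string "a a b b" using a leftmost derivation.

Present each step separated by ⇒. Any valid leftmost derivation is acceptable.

S ⇒ A B ⇒ a A b B ⇒ a a A b b B ⇒ a a b b B ⇒ a a b b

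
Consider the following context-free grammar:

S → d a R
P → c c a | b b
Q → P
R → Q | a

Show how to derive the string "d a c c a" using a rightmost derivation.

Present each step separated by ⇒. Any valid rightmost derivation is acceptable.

S ⇒ d a R ⇒ d a Q ⇒ d a P ⇒ d a c c a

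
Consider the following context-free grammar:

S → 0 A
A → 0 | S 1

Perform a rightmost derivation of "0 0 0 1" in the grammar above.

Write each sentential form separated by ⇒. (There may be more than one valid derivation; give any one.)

S ⇒ 0 A ⇒ 0 S 1 ⇒ 0 0 A 1 ⇒ 0 0 0 1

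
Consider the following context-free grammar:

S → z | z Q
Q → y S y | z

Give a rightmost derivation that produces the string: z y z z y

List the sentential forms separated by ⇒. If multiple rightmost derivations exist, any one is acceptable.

S ⇒ z Q ⇒ z y S y ⇒ z y z Q y ⇒ z y z z y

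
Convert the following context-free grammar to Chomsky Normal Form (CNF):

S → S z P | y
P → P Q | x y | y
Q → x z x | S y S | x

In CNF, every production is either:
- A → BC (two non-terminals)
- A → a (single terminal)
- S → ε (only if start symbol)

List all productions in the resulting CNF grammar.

TZ → z; S → y; TX → x; TY → y; P → y; Q → x; S → S X0; X0 → TZ P; P → P Q; P → TX TY; Q → TX X1; X1 → TZ TX; Q → S X2; X2 → TY S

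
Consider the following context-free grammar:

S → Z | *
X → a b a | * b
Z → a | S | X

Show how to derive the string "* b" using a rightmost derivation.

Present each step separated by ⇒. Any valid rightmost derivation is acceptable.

S ⇒ Z ⇒ X ⇒ * b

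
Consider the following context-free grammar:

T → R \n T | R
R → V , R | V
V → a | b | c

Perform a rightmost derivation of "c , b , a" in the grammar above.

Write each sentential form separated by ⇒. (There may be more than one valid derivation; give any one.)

T ⇒ R ⇒ V , R ⇒ V , V , R ⇒ V , V , V ⇒ V , V , a ⇒ V , b , a ⇒ c , b , a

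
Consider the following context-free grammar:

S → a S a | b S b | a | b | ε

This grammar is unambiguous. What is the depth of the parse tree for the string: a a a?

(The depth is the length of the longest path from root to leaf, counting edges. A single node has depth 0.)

2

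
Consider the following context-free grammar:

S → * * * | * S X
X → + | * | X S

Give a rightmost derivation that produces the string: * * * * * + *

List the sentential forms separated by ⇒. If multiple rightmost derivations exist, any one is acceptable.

S ⇒ * S X ⇒ * S * ⇒ * * S X * ⇒ * * S + * ⇒ * * * * * + *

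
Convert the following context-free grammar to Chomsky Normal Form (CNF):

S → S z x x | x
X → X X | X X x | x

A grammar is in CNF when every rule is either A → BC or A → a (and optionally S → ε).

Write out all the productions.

TZ → z; TX → x; S → x; X → x; S → S X0; X0 → TZ X1; X1 → TX TX; X → X X; X → X X2; X2 → X TX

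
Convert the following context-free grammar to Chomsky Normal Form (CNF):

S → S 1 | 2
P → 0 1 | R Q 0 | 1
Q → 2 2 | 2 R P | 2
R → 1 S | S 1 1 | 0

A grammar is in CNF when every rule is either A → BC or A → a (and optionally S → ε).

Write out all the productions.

T1 → 1; S → 2; T0 → 0; P → 1; T2 → 2; Q → 2; R → 0; S → S T1; P → T0 T1; P → R X0; X0 → Q T0; Q → T2 T2; Q → T2 X1; X1 → R P; R → T1 S; R → S X2; X2 → T1 T1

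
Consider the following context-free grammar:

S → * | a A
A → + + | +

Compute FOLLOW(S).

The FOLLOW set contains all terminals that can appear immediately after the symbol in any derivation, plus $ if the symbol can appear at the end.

We compute FOLLOW(S) using the standard algorithm.
FOLLOW(S) starts with {$}.
FIRST(A) = {+}
FIRST(S) = {*, a}
FOLLOW(A) = {$}
FOLLOW(S) = {$}
Therefore, FOLLOW(S) = {$}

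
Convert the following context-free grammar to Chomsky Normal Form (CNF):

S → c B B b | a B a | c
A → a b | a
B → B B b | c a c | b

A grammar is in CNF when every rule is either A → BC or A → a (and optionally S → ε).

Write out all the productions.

TC → c; TB → b; TA → a; S → c; A → a; B → b; S → TC X0; X0 → B X1; X1 → B TB; S → TA X2; X2 → B TA; A → TA TB; B → B X3; X3 → B TB; B → TC X4; X4 → TA TC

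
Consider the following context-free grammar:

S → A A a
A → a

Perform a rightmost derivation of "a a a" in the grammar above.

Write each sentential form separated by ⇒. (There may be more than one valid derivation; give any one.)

S ⇒ A A a ⇒ A a a ⇒ a a a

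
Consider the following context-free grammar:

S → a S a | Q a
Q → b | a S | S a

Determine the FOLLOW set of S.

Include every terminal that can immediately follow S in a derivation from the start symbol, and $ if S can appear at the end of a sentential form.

We compute FOLLOW(S) using the standard algorithm.
FOLLOW(S) starts with {$}.
FIRST(Q) = {a, b}
FIRST(S) = {a, b}
FOLLOW(Q) = {a}
FOLLOW(S) = {$, a}
Therefore, FOLLOW(S) = {$, a}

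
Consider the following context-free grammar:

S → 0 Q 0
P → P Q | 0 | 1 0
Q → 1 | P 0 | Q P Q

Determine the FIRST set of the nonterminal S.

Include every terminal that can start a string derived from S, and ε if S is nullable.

We compute FIRST(S) using the standard algorithm.
FIRST(P) = {0, 1}
FIRST(Q) = {0, 1}
FIRST(S) = {0}
Therefore, FIRST(S) = {0}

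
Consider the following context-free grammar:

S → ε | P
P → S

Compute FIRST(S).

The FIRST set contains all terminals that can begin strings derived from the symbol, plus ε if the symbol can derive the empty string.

We compute FIRST(S) using the standard algorithm.
FIRST(P) = {ε}
FIRST(S) = {ε}
Therefore, FIRST(S) = {ε}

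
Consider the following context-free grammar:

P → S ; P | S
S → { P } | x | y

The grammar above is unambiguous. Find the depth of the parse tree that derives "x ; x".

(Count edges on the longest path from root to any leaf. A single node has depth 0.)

3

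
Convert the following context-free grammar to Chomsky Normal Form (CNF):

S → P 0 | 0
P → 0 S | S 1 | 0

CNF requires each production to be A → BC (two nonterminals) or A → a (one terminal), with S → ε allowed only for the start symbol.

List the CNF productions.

T0 → 0; S → 0; T1 → 1; P → 0; S → P T0; P → T0 S; P → S T1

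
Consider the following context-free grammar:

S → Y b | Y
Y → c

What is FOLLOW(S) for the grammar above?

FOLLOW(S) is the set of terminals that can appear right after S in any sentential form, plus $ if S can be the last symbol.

We compute FOLLOW(S) using the standard algorithm.
FOLLOW(S) starts with {$}.
FIRST(S) = {c}
FIRST(Y) = {c}
FOLLOW(S) = {$}
FOLLOW(Y) = {$, b}
Therefore, FOLLOW(S) = {$}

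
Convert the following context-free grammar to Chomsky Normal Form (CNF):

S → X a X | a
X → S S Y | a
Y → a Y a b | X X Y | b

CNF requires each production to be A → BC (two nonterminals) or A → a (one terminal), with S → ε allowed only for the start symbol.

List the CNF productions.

TA → a; S → a; X → a; TB → b; Y → b; S → X X0; X0 → TA X; X → S X1; X1 → S Y; Y → TA X2; X2 → Y X3; X3 → TA TB; Y → X X4; X4 → X Y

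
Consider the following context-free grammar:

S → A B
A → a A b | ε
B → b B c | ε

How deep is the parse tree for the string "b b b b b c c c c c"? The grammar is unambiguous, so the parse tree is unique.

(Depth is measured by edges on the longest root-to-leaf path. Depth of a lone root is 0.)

7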